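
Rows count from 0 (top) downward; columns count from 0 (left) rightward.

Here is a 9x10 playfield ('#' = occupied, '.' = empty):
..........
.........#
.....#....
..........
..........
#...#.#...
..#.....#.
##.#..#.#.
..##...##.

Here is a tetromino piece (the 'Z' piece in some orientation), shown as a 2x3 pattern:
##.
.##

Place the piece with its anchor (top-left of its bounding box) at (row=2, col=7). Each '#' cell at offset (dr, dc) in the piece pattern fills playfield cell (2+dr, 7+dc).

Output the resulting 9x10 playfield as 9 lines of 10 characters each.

Fill (2+0,7+0) = (2,7)
Fill (2+0,7+1) = (2,8)
Fill (2+1,7+1) = (3,8)
Fill (2+1,7+2) = (3,9)

Answer: ..........
.........#
.....#.##.
........##
..........
#...#.#...
..#.....#.
##.#..#.#.
..##...##.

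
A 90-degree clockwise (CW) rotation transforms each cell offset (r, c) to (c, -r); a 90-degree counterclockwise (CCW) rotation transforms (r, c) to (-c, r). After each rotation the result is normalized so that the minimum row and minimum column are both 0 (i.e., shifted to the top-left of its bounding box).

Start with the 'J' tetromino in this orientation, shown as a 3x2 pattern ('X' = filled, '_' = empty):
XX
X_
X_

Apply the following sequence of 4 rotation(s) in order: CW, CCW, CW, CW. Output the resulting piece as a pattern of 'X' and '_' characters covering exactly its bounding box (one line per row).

Start:
XX
X_
X_
After rotation 1 (CW):
XXX
__X
After rotation 2 (CCW):
XX
X_
X_
After rotation 3 (CW):
XXX
__X
After rotation 4 (CW):
_X
_X
XX

Answer: _X
_X
XX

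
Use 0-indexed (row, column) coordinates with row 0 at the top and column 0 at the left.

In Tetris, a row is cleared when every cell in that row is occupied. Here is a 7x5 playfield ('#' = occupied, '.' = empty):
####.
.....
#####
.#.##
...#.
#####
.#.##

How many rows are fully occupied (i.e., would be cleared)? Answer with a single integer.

Check each row:
  row 0: 1 empty cell -> not full
  row 1: 5 empty cells -> not full
  row 2: 0 empty cells -> FULL (clear)
  row 3: 2 empty cells -> not full
  row 4: 4 empty cells -> not full
  row 5: 0 empty cells -> FULL (clear)
  row 6: 2 empty cells -> not full
Total rows cleared: 2

Answer: 2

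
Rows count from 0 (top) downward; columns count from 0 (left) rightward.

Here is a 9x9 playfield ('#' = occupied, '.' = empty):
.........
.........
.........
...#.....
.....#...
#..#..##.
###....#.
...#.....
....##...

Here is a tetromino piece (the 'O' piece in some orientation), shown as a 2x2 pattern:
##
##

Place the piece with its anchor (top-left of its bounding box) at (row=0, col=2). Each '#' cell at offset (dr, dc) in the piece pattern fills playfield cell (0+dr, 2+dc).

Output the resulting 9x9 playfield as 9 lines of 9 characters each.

Answer: ..##.....
..##.....
.........
...#.....
.....#...
#..#..##.
###....#.
...#.....
....##...

Derivation:
Fill (0+0,2+0) = (0,2)
Fill (0+0,2+1) = (0,3)
Fill (0+1,2+0) = (1,2)
Fill (0+1,2+1) = (1,3)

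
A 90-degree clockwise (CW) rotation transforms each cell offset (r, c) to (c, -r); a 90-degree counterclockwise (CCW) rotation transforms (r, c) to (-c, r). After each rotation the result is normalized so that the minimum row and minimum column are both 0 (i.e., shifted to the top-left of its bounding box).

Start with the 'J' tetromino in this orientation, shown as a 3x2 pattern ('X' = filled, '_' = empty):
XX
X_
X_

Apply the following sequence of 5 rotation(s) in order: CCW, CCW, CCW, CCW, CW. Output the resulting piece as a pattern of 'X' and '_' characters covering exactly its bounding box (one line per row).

Start:
XX
X_
X_
After rotation 1 (CCW):
X__
XXX
After rotation 2 (CCW):
_X
_X
XX
After rotation 3 (CCW):
XXX
__X
After rotation 4 (CCW):
XX
X_
X_
After rotation 5 (CW):
XXX
__X

Answer: XXX
__X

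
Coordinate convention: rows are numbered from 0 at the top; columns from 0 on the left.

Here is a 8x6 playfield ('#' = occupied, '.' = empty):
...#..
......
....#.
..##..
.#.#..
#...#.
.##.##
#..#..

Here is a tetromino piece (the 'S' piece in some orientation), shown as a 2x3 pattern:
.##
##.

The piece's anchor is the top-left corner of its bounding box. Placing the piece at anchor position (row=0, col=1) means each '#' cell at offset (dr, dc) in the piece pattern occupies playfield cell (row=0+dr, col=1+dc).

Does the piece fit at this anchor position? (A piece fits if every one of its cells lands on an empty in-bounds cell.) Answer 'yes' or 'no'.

Check each piece cell at anchor (0, 1):
  offset (0,1) -> (0,2): empty -> OK
  offset (0,2) -> (0,3): occupied ('#') -> FAIL
  offset (1,0) -> (1,1): empty -> OK
  offset (1,1) -> (1,2): empty -> OK
All cells valid: no

Answer: no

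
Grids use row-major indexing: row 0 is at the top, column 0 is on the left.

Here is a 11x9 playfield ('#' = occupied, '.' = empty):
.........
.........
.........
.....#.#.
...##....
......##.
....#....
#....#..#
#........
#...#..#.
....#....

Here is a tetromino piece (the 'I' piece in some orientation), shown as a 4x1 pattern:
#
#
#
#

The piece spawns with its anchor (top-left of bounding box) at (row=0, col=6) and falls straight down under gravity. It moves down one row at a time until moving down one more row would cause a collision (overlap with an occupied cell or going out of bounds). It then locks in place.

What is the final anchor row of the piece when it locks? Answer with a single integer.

Answer: 1

Derivation:
Spawn at (row=0, col=6). Try each row:
  row 0: fits
  row 1: fits
  row 2: blocked -> lock at row 1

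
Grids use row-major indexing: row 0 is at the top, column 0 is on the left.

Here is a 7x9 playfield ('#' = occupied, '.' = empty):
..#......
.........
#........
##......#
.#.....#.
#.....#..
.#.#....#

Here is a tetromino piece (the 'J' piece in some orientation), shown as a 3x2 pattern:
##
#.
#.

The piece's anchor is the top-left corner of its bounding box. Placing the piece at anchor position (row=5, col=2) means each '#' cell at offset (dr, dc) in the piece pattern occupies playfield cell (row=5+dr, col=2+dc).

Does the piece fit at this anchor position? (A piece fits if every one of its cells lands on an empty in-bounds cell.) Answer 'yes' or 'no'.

Answer: no

Derivation:
Check each piece cell at anchor (5, 2):
  offset (0,0) -> (5,2): empty -> OK
  offset (0,1) -> (5,3): empty -> OK
  offset (1,0) -> (6,2): empty -> OK
  offset (2,0) -> (7,2): out of bounds -> FAIL
All cells valid: no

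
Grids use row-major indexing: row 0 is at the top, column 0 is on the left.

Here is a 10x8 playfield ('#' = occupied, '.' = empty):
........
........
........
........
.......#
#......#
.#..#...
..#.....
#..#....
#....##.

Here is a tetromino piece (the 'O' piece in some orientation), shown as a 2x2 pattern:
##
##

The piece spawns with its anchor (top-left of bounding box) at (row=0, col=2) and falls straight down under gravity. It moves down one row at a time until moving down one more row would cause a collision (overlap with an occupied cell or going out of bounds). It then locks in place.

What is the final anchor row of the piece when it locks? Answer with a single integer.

Spawn at (row=0, col=2). Try each row:
  row 0: fits
  row 1: fits
  row 2: fits
  row 3: fits
  row 4: fits
  row 5: fits
  row 6: blocked -> lock at row 5

Answer: 5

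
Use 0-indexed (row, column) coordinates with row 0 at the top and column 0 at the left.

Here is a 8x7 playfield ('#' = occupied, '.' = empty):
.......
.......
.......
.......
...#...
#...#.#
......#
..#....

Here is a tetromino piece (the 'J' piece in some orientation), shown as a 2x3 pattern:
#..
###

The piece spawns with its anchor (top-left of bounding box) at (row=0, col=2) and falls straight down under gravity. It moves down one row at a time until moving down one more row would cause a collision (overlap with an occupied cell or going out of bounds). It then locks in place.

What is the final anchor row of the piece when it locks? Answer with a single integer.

Spawn at (row=0, col=2). Try each row:
  row 0: fits
  row 1: fits
  row 2: fits
  row 3: blocked -> lock at row 2

Answer: 2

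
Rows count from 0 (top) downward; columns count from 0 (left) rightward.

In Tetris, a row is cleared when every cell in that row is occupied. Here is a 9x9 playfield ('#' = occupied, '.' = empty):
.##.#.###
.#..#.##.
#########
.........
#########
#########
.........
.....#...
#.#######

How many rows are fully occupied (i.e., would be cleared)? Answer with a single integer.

Check each row:
  row 0: 3 empty cells -> not full
  row 1: 5 empty cells -> not full
  row 2: 0 empty cells -> FULL (clear)
  row 3: 9 empty cells -> not full
  row 4: 0 empty cells -> FULL (clear)
  row 5: 0 empty cells -> FULL (clear)
  row 6: 9 empty cells -> not full
  row 7: 8 empty cells -> not full
  row 8: 1 empty cell -> not full
Total rows cleared: 3

Answer: 3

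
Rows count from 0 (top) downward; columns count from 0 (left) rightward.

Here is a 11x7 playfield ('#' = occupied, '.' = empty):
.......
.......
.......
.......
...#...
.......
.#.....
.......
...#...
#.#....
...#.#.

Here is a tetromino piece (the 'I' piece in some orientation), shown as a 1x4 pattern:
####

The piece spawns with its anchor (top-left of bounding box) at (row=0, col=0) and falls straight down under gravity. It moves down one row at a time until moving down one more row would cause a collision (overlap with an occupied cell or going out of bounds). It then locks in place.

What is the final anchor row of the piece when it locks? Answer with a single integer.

Spawn at (row=0, col=0). Try each row:
  row 0: fits
  row 1: fits
  row 2: fits
  row 3: fits
  row 4: blocked -> lock at row 3

Answer: 3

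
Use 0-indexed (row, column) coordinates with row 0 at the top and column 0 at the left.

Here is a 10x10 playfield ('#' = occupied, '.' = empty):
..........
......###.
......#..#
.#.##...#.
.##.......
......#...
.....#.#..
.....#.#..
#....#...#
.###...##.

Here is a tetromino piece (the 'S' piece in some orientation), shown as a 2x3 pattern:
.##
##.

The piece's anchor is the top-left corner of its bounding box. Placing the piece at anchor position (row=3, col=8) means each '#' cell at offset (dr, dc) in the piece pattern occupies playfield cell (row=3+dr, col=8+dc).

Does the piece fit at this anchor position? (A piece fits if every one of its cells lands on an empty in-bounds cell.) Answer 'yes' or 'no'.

Answer: no

Derivation:
Check each piece cell at anchor (3, 8):
  offset (0,1) -> (3,9): empty -> OK
  offset (0,2) -> (3,10): out of bounds -> FAIL
  offset (1,0) -> (4,8): empty -> OK
  offset (1,1) -> (4,9): empty -> OK
All cells valid: no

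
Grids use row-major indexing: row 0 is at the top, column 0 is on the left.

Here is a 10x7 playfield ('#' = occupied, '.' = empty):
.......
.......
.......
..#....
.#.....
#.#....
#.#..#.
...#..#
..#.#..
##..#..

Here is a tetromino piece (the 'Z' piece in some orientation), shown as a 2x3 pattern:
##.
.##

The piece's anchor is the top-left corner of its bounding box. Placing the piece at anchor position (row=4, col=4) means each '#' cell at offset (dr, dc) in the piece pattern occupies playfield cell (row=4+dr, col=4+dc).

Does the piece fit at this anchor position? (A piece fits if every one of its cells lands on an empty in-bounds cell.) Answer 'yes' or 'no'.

Answer: yes

Derivation:
Check each piece cell at anchor (4, 4):
  offset (0,0) -> (4,4): empty -> OK
  offset (0,1) -> (4,5): empty -> OK
  offset (1,1) -> (5,5): empty -> OK
  offset (1,2) -> (5,6): empty -> OK
All cells valid: yes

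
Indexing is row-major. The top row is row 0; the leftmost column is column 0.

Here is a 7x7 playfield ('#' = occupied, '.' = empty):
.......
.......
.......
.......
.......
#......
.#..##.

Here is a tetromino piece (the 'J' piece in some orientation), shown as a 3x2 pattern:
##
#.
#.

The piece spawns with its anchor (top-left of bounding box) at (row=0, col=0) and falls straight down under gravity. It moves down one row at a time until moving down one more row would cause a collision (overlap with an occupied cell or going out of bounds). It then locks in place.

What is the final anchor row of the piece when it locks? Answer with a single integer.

Spawn at (row=0, col=0). Try each row:
  row 0: fits
  row 1: fits
  row 2: fits
  row 3: blocked -> lock at row 2

Answer: 2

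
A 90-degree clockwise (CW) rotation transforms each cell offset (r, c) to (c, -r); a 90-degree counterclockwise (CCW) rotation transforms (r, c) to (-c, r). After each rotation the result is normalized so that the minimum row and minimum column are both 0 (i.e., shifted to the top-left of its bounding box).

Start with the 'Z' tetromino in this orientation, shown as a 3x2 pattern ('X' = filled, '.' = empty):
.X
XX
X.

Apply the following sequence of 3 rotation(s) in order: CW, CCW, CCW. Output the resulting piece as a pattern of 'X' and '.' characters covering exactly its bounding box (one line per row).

Answer: XX.
.XX

Derivation:
Start:
.X
XX
X.
After rotation 1 (CW):
XX.
.XX
After rotation 2 (CCW):
.X
XX
X.
After rotation 3 (CCW):
XX.
.XX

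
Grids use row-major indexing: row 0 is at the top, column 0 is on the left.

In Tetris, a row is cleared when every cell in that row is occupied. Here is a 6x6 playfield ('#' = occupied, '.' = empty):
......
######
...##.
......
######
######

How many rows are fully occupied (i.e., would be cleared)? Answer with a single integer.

Check each row:
  row 0: 6 empty cells -> not full
  row 1: 0 empty cells -> FULL (clear)
  row 2: 4 empty cells -> not full
  row 3: 6 empty cells -> not full
  row 4: 0 empty cells -> FULL (clear)
  row 5: 0 empty cells -> FULL (clear)
Total rows cleared: 3

Answer: 3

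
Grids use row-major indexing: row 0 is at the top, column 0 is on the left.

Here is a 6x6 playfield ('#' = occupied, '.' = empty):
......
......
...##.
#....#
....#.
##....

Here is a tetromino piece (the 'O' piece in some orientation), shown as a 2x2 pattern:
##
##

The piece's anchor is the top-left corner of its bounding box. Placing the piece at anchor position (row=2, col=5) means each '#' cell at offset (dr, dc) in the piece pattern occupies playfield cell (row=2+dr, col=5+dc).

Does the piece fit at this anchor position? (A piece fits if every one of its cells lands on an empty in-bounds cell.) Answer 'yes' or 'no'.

Check each piece cell at anchor (2, 5):
  offset (0,0) -> (2,5): empty -> OK
  offset (0,1) -> (2,6): out of bounds -> FAIL
  offset (1,0) -> (3,5): occupied ('#') -> FAIL
  offset (1,1) -> (3,6): out of bounds -> FAIL
All cells valid: no

Answer: no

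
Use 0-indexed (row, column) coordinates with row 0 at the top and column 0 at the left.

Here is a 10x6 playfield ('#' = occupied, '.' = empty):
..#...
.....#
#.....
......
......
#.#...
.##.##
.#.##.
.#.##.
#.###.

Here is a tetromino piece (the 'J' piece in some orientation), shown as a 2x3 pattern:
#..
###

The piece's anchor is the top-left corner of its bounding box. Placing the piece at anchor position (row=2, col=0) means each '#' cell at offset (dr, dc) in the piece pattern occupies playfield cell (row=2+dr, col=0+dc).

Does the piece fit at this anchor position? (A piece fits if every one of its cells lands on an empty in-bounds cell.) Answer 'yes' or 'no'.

Answer: no

Derivation:
Check each piece cell at anchor (2, 0):
  offset (0,0) -> (2,0): occupied ('#') -> FAIL
  offset (1,0) -> (3,0): empty -> OK
  offset (1,1) -> (3,1): empty -> OK
  offset (1,2) -> (3,2): empty -> OK
All cells valid: no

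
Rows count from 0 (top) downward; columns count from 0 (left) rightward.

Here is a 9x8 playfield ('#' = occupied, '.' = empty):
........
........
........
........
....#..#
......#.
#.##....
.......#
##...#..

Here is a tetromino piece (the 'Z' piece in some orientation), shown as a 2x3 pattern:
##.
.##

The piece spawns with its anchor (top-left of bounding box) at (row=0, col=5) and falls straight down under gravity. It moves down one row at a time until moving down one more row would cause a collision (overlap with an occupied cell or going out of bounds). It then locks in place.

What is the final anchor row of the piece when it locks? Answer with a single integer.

Spawn at (row=0, col=5). Try each row:
  row 0: fits
  row 1: fits
  row 2: fits
  row 3: blocked -> lock at row 2

Answer: 2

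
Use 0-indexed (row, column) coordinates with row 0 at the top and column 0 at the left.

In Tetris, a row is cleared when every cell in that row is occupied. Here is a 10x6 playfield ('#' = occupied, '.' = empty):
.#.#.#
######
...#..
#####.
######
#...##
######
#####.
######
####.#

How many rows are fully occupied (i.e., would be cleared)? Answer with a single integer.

Check each row:
  row 0: 3 empty cells -> not full
  row 1: 0 empty cells -> FULL (clear)
  row 2: 5 empty cells -> not full
  row 3: 1 empty cell -> not full
  row 4: 0 empty cells -> FULL (clear)
  row 5: 3 empty cells -> not full
  row 6: 0 empty cells -> FULL (clear)
  row 7: 1 empty cell -> not full
  row 8: 0 empty cells -> FULL (clear)
  row 9: 1 empty cell -> not full
Total rows cleared: 4

Answer: 4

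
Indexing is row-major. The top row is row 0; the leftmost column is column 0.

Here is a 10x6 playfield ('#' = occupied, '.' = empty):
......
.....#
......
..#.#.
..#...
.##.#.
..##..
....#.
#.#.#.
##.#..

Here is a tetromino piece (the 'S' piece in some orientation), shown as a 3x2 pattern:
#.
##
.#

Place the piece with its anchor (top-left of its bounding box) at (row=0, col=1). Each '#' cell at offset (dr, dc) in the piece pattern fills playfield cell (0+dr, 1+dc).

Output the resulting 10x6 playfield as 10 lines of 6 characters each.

Answer: .#....
.##..#
..#...
..#.#.
..#...
.##.#.
..##..
....#.
#.#.#.
##.#..

Derivation:
Fill (0+0,1+0) = (0,1)
Fill (0+1,1+0) = (1,1)
Fill (0+1,1+1) = (1,2)
Fill (0+2,1+1) = (2,2)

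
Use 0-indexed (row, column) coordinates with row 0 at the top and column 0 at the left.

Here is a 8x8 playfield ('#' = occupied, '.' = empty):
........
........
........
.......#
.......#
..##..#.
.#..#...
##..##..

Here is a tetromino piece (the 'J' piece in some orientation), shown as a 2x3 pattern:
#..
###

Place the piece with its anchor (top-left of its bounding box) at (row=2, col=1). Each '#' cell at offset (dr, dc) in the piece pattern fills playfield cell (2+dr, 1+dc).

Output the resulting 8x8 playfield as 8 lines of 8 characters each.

Fill (2+0,1+0) = (2,1)
Fill (2+1,1+0) = (3,1)
Fill (2+1,1+1) = (3,2)
Fill (2+1,1+2) = (3,3)

Answer: ........
........
.#......
.###...#
.......#
..##..#.
.#..#...
##..##..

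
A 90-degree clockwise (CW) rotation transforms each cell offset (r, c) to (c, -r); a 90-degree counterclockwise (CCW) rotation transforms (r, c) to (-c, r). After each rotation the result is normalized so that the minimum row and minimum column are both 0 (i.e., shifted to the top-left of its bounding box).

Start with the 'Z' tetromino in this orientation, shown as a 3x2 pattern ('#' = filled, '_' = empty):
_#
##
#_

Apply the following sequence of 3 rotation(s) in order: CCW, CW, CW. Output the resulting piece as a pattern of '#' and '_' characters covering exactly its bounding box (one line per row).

Answer: ##_
_##

Derivation:
Start:
_#
##
#_
After rotation 1 (CCW):
##_
_##
After rotation 2 (CW):
_#
##
#_
After rotation 3 (CW):
##_
_##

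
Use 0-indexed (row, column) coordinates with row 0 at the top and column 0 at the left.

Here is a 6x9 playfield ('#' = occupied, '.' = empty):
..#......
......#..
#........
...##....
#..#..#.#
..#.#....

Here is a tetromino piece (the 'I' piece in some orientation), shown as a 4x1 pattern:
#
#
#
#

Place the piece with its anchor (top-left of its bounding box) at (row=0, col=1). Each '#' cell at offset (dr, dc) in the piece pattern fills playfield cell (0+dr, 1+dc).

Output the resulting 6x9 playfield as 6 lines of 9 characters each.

Fill (0+0,1+0) = (0,1)
Fill (0+1,1+0) = (1,1)
Fill (0+2,1+0) = (2,1)
Fill (0+3,1+0) = (3,1)

Answer: .##......
.#....#..
##.......
.#.##....
#..#..#.#
..#.#....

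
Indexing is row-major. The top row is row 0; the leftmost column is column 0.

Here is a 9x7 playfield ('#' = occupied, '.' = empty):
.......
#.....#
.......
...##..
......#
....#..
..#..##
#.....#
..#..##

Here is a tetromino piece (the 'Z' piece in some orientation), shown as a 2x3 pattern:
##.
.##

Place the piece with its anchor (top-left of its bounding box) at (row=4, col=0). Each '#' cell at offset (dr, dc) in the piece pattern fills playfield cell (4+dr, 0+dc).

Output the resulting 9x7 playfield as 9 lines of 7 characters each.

Fill (4+0,0+0) = (4,0)
Fill (4+0,0+1) = (4,1)
Fill (4+1,0+1) = (5,1)
Fill (4+1,0+2) = (5,2)

Answer: .......
#.....#
.......
...##..
##....#
.##.#..
..#..##
#.....#
..#..##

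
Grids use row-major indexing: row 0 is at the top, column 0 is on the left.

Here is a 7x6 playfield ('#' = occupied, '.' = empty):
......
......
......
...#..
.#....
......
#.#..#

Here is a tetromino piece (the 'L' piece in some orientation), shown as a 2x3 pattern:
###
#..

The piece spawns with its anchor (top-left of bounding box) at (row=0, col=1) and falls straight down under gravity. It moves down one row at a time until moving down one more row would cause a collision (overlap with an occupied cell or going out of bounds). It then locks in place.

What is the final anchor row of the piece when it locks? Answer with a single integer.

Spawn at (row=0, col=1). Try each row:
  row 0: fits
  row 1: fits
  row 2: fits
  row 3: blocked -> lock at row 2

Answer: 2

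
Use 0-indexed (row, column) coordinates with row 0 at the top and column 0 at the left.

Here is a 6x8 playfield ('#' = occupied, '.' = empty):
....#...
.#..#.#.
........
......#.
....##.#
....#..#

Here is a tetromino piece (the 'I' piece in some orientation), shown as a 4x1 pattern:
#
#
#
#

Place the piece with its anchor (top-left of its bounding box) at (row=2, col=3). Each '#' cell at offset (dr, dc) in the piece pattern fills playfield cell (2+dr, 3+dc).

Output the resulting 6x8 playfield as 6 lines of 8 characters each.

Answer: ....#...
.#..#.#.
...#....
...#..#.
...###.#
...##..#

Derivation:
Fill (2+0,3+0) = (2,3)
Fill (2+1,3+0) = (3,3)
Fill (2+2,3+0) = (4,3)
Fill (2+3,3+0) = (5,3)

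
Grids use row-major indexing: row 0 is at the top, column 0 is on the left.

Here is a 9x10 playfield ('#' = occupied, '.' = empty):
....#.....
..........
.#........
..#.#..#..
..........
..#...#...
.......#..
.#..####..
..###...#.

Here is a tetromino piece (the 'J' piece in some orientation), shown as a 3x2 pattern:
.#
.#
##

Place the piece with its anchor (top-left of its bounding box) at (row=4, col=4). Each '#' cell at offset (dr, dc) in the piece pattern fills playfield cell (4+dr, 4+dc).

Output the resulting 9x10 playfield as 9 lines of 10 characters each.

Answer: ....#.....
..........
.#........
..#.#..#..
.....#....
..#..##...
....##.#..
.#..####..
..###...#.

Derivation:
Fill (4+0,4+1) = (4,5)
Fill (4+1,4+1) = (5,5)
Fill (4+2,4+0) = (6,4)
Fill (4+2,4+1) = (6,5)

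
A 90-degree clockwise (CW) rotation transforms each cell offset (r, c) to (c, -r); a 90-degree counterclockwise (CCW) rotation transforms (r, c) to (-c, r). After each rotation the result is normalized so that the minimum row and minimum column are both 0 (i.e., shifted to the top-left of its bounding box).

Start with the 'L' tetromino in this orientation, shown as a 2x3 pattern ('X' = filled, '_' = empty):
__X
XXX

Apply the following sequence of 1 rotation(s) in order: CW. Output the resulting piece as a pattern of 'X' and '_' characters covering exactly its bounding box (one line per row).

Answer: X_
X_
XX

Derivation:
Start:
__X
XXX
After rotation 1 (CW):
X_
X_
XX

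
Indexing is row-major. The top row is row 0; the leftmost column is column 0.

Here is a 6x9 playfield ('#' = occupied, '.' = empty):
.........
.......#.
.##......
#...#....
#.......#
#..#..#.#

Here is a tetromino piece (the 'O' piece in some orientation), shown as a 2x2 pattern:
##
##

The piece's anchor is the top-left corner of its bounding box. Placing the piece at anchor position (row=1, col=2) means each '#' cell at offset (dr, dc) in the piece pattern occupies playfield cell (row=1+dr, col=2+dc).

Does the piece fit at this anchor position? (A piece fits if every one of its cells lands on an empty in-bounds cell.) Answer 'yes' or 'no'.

Answer: no

Derivation:
Check each piece cell at anchor (1, 2):
  offset (0,0) -> (1,2): empty -> OK
  offset (0,1) -> (1,3): empty -> OK
  offset (1,0) -> (2,2): occupied ('#') -> FAIL
  offset (1,1) -> (2,3): empty -> OK
All cells valid: no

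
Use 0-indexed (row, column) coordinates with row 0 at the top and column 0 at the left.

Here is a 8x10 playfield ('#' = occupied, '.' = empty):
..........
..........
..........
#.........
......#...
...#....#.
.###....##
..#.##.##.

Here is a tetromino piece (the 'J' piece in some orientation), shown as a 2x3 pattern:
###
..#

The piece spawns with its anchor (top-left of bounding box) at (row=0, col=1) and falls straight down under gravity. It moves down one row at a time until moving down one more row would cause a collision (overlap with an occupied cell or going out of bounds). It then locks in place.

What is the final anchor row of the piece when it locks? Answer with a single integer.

Spawn at (row=0, col=1). Try each row:
  row 0: fits
  row 1: fits
  row 2: fits
  row 3: fits
  row 4: blocked -> lock at row 3

Answer: 3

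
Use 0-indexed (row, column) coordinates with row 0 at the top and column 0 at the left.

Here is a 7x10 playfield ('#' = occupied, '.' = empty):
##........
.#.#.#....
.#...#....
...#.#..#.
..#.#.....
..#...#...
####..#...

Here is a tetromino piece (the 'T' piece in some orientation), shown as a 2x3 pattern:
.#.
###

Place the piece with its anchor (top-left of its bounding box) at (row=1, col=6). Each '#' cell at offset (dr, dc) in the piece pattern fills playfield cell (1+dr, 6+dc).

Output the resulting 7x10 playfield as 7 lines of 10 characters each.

Answer: ##........
.#.#.#.#..
.#...####.
...#.#..#.
..#.#.....
..#...#...
####..#...

Derivation:
Fill (1+0,6+1) = (1,7)
Fill (1+1,6+0) = (2,6)
Fill (1+1,6+1) = (2,7)
Fill (1+1,6+2) = (2,8)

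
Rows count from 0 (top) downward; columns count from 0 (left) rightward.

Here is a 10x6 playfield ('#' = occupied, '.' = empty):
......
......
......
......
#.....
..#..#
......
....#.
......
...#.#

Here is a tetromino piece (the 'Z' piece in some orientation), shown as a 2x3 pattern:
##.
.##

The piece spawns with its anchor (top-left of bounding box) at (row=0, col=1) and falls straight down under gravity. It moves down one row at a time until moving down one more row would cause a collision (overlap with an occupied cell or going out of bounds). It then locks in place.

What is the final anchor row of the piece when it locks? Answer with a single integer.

Spawn at (row=0, col=1). Try each row:
  row 0: fits
  row 1: fits
  row 2: fits
  row 3: fits
  row 4: blocked -> lock at row 3

Answer: 3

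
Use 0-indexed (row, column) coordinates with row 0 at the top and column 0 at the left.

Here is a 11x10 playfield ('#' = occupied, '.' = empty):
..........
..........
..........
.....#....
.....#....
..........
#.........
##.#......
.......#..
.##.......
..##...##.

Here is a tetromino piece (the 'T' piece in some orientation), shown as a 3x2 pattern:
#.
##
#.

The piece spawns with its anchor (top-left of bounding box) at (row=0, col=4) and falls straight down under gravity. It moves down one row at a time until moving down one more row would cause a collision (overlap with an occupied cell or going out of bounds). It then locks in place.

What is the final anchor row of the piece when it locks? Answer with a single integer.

Answer: 1

Derivation:
Spawn at (row=0, col=4). Try each row:
  row 0: fits
  row 1: fits
  row 2: blocked -> lock at row 1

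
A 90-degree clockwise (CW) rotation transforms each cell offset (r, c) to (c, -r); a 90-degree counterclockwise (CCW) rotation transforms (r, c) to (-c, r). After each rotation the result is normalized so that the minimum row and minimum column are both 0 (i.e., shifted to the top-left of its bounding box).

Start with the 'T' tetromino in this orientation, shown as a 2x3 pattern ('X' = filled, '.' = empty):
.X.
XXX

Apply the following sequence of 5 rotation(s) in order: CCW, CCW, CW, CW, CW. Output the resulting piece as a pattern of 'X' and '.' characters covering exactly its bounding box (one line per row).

Answer: X.
XX
X.

Derivation:
Start:
.X.
XXX
After rotation 1 (CCW):
.X
XX
.X
After rotation 2 (CCW):
XXX
.X.
After rotation 3 (CW):
.X
XX
.X
After rotation 4 (CW):
.X.
XXX
After rotation 5 (CW):
X.
XX
X.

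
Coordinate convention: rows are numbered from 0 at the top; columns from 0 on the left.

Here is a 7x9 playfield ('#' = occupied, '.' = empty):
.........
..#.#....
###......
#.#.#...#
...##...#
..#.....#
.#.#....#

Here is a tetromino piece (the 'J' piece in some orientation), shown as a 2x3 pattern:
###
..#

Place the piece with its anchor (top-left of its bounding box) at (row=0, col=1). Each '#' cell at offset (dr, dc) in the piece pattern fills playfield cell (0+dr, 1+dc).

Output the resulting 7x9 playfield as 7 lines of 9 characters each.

Answer: .###.....
..###....
###......
#.#.#...#
...##...#
..#.....#
.#.#....#

Derivation:
Fill (0+0,1+0) = (0,1)
Fill (0+0,1+1) = (0,2)
Fill (0+0,1+2) = (0,3)
Fill (0+1,1+2) = (1,3)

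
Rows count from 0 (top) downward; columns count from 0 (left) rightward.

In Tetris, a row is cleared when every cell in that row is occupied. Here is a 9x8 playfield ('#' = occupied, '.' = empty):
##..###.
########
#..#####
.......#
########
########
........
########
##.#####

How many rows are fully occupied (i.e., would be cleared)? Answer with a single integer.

Answer: 4

Derivation:
Check each row:
  row 0: 3 empty cells -> not full
  row 1: 0 empty cells -> FULL (clear)
  row 2: 2 empty cells -> not full
  row 3: 7 empty cells -> not full
  row 4: 0 empty cells -> FULL (clear)
  row 5: 0 empty cells -> FULL (clear)
  row 6: 8 empty cells -> not full
  row 7: 0 empty cells -> FULL (clear)
  row 8: 1 empty cell -> not full
Total rows cleared: 4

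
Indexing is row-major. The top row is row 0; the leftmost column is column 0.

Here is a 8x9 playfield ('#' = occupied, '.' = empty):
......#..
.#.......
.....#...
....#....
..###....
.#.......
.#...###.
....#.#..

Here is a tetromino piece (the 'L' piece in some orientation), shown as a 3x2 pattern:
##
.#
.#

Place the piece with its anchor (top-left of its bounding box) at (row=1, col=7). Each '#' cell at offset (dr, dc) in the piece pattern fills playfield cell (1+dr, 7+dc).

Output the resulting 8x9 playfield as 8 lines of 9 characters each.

Answer: ......#..
.#.....##
.....#..#
....#...#
..###....
.#.......
.#...###.
....#.#..

Derivation:
Fill (1+0,7+0) = (1,7)
Fill (1+0,7+1) = (1,8)
Fill (1+1,7+1) = (2,8)
Fill (1+2,7+1) = (3,8)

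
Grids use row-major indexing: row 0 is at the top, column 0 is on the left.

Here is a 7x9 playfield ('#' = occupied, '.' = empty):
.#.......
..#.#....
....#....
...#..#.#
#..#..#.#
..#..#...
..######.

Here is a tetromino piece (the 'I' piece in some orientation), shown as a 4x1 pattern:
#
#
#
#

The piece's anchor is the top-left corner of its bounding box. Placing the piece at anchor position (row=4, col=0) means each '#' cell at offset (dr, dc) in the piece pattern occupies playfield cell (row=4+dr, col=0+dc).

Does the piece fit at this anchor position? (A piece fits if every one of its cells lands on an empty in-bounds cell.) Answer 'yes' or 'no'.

Check each piece cell at anchor (4, 0):
  offset (0,0) -> (4,0): occupied ('#') -> FAIL
  offset (1,0) -> (5,0): empty -> OK
  offset (2,0) -> (6,0): empty -> OK
  offset (3,0) -> (7,0): out of bounds -> FAIL
All cells valid: no

Answer: no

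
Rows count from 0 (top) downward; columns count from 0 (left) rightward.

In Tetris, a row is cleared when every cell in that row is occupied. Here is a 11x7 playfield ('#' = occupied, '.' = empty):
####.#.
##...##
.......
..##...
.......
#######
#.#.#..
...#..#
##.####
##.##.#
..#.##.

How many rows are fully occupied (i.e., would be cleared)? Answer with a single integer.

Check each row:
  row 0: 2 empty cells -> not full
  row 1: 3 empty cells -> not full
  row 2: 7 empty cells -> not full
  row 3: 5 empty cells -> not full
  row 4: 7 empty cells -> not full
  row 5: 0 empty cells -> FULL (clear)
  row 6: 4 empty cells -> not full
  row 7: 5 empty cells -> not full
  row 8: 1 empty cell -> not full
  row 9: 2 empty cells -> not full
  row 10: 4 empty cells -> not full
Total rows cleared: 1

Answer: 1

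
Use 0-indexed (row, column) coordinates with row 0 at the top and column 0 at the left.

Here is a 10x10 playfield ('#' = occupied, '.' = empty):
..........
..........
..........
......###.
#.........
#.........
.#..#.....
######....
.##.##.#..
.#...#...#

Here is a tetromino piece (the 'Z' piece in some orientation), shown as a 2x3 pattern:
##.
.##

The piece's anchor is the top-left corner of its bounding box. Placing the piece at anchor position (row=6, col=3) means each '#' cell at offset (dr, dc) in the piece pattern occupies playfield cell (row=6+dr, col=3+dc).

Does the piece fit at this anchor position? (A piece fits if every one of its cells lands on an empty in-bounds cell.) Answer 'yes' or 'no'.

Answer: no

Derivation:
Check each piece cell at anchor (6, 3):
  offset (0,0) -> (6,3): empty -> OK
  offset (0,1) -> (6,4): occupied ('#') -> FAIL
  offset (1,1) -> (7,4): occupied ('#') -> FAIL
  offset (1,2) -> (7,5): occupied ('#') -> FAIL
All cells valid: no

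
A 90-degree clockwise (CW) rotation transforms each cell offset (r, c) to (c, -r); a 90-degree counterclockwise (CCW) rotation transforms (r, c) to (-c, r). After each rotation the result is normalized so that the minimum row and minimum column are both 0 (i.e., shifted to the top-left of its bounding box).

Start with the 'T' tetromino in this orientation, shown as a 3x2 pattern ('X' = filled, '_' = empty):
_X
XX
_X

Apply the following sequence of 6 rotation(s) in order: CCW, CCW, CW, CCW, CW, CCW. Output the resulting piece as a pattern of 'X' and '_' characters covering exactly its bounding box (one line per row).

Answer: X_
XX
X_

Derivation:
Start:
_X
XX
_X
After rotation 1 (CCW):
XXX
_X_
After rotation 2 (CCW):
X_
XX
X_
After rotation 3 (CW):
XXX
_X_
After rotation 4 (CCW):
X_
XX
X_
After rotation 5 (CW):
XXX
_X_
After rotation 6 (CCW):
X_
XX
X_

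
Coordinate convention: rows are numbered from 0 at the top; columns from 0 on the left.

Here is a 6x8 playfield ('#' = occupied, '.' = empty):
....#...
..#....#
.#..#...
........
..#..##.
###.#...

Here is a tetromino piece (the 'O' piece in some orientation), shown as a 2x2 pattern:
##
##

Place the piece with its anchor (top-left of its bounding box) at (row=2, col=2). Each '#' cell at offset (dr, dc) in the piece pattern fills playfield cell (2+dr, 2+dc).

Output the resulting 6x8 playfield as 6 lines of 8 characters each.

Answer: ....#...
..#....#
.####...
..##....
..#..##.
###.#...

Derivation:
Fill (2+0,2+0) = (2,2)
Fill (2+0,2+1) = (2,3)
Fill (2+1,2+0) = (3,2)
Fill (2+1,2+1) = (3,3)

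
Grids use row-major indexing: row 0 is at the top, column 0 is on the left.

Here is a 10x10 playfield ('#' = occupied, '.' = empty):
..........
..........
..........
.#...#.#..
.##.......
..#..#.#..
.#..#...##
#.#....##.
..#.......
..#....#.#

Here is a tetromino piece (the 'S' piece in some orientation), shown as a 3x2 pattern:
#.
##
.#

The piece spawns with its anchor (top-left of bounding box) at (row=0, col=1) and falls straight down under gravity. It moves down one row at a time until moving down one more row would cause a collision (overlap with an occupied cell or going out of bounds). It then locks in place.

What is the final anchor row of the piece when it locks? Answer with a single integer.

Answer: 1

Derivation:
Spawn at (row=0, col=1). Try each row:
  row 0: fits
  row 1: fits
  row 2: blocked -> lock at row 1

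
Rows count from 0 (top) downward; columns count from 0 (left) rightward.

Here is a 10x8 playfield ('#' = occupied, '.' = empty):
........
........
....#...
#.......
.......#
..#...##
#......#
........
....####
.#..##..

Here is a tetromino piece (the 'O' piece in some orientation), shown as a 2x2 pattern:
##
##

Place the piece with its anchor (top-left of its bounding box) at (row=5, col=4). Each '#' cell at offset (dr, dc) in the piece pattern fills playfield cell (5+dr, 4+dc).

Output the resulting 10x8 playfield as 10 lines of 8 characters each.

Answer: ........
........
....#...
#.......
.......#
..#.####
#...##.#
........
....####
.#..##..

Derivation:
Fill (5+0,4+0) = (5,4)
Fill (5+0,4+1) = (5,5)
Fill (5+1,4+0) = (6,4)
Fill (5+1,4+1) = (6,5)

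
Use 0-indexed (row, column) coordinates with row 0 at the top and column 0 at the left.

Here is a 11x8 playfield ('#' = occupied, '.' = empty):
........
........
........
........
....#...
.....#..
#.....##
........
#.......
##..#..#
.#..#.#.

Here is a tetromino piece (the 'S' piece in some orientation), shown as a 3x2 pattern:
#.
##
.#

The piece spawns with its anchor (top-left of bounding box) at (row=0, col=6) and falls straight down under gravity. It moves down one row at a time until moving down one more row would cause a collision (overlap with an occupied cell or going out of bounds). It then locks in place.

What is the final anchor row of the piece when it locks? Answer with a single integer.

Answer: 3

Derivation:
Spawn at (row=0, col=6). Try each row:
  row 0: fits
  row 1: fits
  row 2: fits
  row 3: fits
  row 4: blocked -> lock at row 3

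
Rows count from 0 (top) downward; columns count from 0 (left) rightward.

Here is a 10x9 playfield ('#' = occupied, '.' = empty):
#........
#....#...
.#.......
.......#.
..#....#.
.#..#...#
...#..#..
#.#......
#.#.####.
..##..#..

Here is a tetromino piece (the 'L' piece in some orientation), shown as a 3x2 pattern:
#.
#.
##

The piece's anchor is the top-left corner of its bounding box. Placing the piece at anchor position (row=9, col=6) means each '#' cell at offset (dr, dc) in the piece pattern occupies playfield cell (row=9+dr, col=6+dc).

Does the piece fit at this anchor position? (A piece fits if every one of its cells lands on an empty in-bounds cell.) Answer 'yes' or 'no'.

Answer: no

Derivation:
Check each piece cell at anchor (9, 6):
  offset (0,0) -> (9,6): occupied ('#') -> FAIL
  offset (1,0) -> (10,6): out of bounds -> FAIL
  offset (2,0) -> (11,6): out of bounds -> FAIL
  offset (2,1) -> (11,7): out of bounds -> FAIL
All cells valid: no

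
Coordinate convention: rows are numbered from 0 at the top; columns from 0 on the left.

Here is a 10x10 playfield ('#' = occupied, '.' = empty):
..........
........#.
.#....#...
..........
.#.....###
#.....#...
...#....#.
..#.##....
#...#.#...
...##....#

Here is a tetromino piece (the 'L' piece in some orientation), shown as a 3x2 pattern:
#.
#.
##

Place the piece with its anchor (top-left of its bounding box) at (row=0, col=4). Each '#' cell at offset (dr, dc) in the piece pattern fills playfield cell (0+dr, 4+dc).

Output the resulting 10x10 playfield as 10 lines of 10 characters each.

Fill (0+0,4+0) = (0,4)
Fill (0+1,4+0) = (1,4)
Fill (0+2,4+0) = (2,4)
Fill (0+2,4+1) = (2,5)

Answer: ....#.....
....#...#.
.#..###...
..........
.#.....###
#.....#...
...#....#.
..#.##....
#...#.#...
...##....#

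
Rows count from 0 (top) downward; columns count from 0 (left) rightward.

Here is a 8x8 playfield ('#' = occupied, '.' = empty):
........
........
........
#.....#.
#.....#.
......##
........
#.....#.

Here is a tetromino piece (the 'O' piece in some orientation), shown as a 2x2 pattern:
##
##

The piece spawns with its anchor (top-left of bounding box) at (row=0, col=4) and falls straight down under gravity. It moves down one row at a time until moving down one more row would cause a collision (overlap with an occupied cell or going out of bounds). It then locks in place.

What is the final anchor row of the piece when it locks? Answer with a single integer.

Spawn at (row=0, col=4). Try each row:
  row 0: fits
  row 1: fits
  row 2: fits
  row 3: fits
  row 4: fits
  row 5: fits
  row 6: fits
  row 7: blocked -> lock at row 6

Answer: 6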